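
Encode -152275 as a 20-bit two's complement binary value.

1. Binary of +152275:  00100101001011010011
2. Invert bits:     11011010110100101100
3. Add 1:           11011010110100101101

Answer: 11011010110100101101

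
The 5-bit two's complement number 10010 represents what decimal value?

MSB is 1, so the value is negative. Find the magnitude:
1. Invert bits:  01101
2. Add 1:        01110  = 14
3. Apply sign:   -14

Answer: -14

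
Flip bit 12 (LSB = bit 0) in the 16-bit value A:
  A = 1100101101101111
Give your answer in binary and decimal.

Mask = 1 << 12 = 0001000000000000
Bit 12 of A is 0; XOR with the mask flips it to 1.
  1100101101101111
^ 0001000000000000
------------------
  1101101101101111

Answer: 1101101101101111 (56175)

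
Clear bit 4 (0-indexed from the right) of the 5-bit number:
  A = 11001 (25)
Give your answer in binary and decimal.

Mask = ~(1 << 4) = 01111
Bit 4 of A is 1, so AND-ing with the mask clears it to 0.
  11001
& 01111
-------
  01001

Answer: 01001 (9)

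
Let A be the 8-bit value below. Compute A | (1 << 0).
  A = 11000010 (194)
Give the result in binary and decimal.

Mask = 1 << 0 = 00000001
Bit 0 of A is 0, so OR-ing with the mask flips it to 1.
  11000010
| 00000001
----------
  11000011

Answer: 11000011 (195)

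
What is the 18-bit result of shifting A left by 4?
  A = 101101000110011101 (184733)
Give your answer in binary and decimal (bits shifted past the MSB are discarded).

Shift left by 4: drop the top 4 bit(s), append 4 zero(s) on the right.
  101101000110011101  ->  discard [1011], keep [01000110011101], append 0000
= 010001100111010000

Answer: 010001100111010000 (72144)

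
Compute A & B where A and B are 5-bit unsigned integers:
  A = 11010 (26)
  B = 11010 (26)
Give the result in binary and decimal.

Apply & to each column (1 only where both bits are 1):
  11010
& 11010
-------
  11010

Answer: 11010 (26)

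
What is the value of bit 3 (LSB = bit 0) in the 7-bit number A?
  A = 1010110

Bit 3 is the 4th from the right.
  1010110
     ^
That bit is 0.

Answer: 0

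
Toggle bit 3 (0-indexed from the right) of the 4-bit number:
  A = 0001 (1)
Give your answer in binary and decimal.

Mask = 1 << 3 = 1000
Bit 3 of A is 0; XOR with the mask flips it to 1.
  0001
^ 1000
------
  1001

Answer: 1001 (9)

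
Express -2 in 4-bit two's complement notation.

1. Binary of +2:  0010
2. Invert bits:     1101
3. Add 1:           1110

Answer: 1110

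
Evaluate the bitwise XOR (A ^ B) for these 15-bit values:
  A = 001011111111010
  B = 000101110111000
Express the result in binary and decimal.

Apply ^ to each column (1 where bits differ):
  001011111111010
^ 000101110111000
-----------------
  001110001000010

Answer: 001110001000010 (7234)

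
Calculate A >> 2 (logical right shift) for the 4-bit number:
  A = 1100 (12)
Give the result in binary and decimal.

Logical shift right by 2: drop the bottom 2 bit(s), prepend 2 zero(s) on the left.
  1100  ->  keep [11], discard [00], prepend 00
= 0011

Answer: 0011 (3)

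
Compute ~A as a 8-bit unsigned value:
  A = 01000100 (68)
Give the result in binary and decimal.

Flip each bit (0->1, 1->0):
  01000100
  10111011

Answer: 10111011 (187)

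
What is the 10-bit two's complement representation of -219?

1. Binary of +219:  0011011011
2. Invert bits:     1100100100
3. Add 1:           1100100101

Answer: 1100100101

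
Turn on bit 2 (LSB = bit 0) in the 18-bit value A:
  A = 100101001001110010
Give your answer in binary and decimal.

Mask = 1 << 2 = 000000000000000100
Bit 2 of A is 0, so OR-ing with the mask flips it to 1.
  100101001001110010
| 000000000000000100
--------------------
  100101001001110110

Answer: 100101001001110110 (152182)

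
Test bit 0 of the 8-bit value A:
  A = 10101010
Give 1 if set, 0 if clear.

Bit 0 is the 1st from the right.
  10101010
         ^
That bit is 0.

Answer: 0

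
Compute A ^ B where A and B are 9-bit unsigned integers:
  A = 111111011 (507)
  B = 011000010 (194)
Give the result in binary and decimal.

Apply ^ to each column (1 where bits differ):
  111111011
^ 011000010
-----------
  100111001

Answer: 100111001 (313)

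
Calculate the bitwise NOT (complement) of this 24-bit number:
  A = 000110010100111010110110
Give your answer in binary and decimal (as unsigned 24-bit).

Flip each bit (0->1, 1->0):
  000110010100111010110110
  111001101011000101001001

Answer: 111001101011000101001001 (15118665)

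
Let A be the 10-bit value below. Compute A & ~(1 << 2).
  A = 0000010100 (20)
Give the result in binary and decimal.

Mask = ~(1 << 2) = 1111111011
Bit 2 of A is 1, so AND-ing with the mask clears it to 0.
  0000010100
& 1111111011
------------
  0000010000

Answer: 0000010000 (16)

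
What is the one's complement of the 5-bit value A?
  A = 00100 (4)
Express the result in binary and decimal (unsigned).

Flip each bit (0->1, 1->0):
  00100
  11011

Answer: 11011 (27)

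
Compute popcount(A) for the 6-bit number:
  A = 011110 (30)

011110
1-bits at positions (from bit 0 = LSB): 1, 2, 3, 4
Count = 4

Answer: 4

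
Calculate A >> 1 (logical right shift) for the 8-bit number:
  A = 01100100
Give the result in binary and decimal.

Logical shift right by 1: drop the bottom 1 bit(s), prepend 1 zero(s) on the left.
  01100100  ->  keep [0110010], discard [0], prepend 0
= 00110010

Answer: 00110010 (50)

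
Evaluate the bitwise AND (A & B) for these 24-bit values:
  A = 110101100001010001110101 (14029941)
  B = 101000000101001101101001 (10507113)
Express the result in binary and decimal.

Apply & to each column (1 only where both bits are 1):
  110101100001010001110101
& 101000000101001101101001
--------------------------
  100000000001000001100001

Answer: 100000000001000001100001 (8392801)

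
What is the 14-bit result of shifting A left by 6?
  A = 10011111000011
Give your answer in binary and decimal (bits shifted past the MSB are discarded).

Shift left by 6: drop the top 6 bit(s), append 6 zero(s) on the right.
  10011111000011  ->  discard [100111], keep [11000011], append 000000
= 11000011000000

Answer: 11000011000000 (12480)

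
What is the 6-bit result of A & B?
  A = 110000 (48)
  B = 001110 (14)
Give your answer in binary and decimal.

Apply & to each column (1 only where both bits are 1):
  110000
& 001110
--------
  000000

Answer: 000000 (0)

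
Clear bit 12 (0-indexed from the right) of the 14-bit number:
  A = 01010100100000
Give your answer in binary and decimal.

Mask = ~(1 << 12) = 10111111111111
Bit 12 of A is 1, so AND-ing with the mask clears it to 0.
  01010100100000
& 10111111111111
----------------
  00010100100000

Answer: 00010100100000 (1312)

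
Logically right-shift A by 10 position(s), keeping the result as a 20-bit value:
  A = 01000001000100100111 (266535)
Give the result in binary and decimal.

Logical shift right by 10: drop the bottom 10 bit(s), prepend 10 zero(s) on the left.
  01000001000100100111  ->  keep [0100000100], discard [0100100111], prepend 0000000000
= 00000000000100000100

Answer: 00000000000100000100 (260)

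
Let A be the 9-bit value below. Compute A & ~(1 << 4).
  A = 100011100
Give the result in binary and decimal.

Mask = ~(1 << 4) = 111101111
Bit 4 of A is 1, so AND-ing with the mask clears it to 0.
  100011100
& 111101111
-----------
  100001100

Answer: 100001100 (268)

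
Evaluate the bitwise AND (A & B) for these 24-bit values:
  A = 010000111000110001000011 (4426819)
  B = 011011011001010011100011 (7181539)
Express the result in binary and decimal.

Apply & to each column (1 only where both bits are 1):
  010000111000110001000011
& 011011011001010011100011
--------------------------
  010000011000010001000011

Answer: 010000011000010001000011 (4293699)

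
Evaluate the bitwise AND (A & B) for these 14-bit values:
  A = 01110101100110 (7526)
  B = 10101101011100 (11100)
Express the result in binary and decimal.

Apply & to each column (1 only where both bits are 1):
  01110101100110
& 10101101011100
----------------
  00100101000100

Answer: 00100101000100 (2372)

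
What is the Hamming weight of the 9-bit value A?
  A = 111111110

111111110
1-bits at positions (from bit 0 = LSB): 1, 2, 3, 4, 5, 6, 7, 8
Count = 8

Answer: 8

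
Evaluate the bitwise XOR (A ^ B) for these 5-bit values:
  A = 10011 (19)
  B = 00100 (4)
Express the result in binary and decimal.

Apply ^ to each column (1 where bits differ):
  10011
^ 00100
-------
  10111

Answer: 10111 (23)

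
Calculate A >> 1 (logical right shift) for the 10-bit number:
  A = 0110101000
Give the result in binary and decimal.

Logical shift right by 1: drop the bottom 1 bit(s), prepend 1 zero(s) on the left.
  0110101000  ->  keep [011010100], discard [0], prepend 0
= 0011010100

Answer: 0011010100 (212)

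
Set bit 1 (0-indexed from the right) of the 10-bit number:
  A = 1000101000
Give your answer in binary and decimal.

Mask = 1 << 1 = 0000000010
Bit 1 of A is 0, so OR-ing with the mask flips it to 1.
  1000101000
| 0000000010
------------
  1000101010

Answer: 1000101010 (554)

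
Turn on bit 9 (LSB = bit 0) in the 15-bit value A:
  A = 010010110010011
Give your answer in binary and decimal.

Mask = 1 << 9 = 000001000000000
Bit 9 of A is 0, so OR-ing with the mask flips it to 1.
  010010110010011
| 000001000000000
-----------------
  010011110010011

Answer: 010011110010011 (10131)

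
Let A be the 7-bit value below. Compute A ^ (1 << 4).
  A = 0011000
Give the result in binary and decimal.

Mask = 1 << 4 = 0010000
Bit 4 of A is 1; XOR with the mask flips it to 0.
  0011000
^ 0010000
---------
  0001000

Answer: 0001000 (8)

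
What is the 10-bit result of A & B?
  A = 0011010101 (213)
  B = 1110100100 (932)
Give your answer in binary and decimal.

Apply & to each column (1 only where both bits are 1):
  0011010101
& 1110100100
------------
  0010000100

Answer: 0010000100 (132)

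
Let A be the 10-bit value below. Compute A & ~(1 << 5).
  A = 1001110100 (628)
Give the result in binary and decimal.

Mask = ~(1 << 5) = 1111011111
Bit 5 of A is 1, so AND-ing with the mask clears it to 0.
  1001110100
& 1111011111
------------
  1001010100

Answer: 1001010100 (596)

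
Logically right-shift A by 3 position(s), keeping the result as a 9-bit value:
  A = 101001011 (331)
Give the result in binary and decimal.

Logical shift right by 3: drop the bottom 3 bit(s), prepend 3 zero(s) on the left.
  101001011  ->  keep [101001], discard [011], prepend 000
= 000101001

Answer: 000101001 (41)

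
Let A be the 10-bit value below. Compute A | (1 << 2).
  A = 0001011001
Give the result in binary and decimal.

Mask = 1 << 2 = 0000000100
Bit 2 of A is 0, so OR-ing with the mask flips it to 1.
  0001011001
| 0000000100
------------
  0001011101

Answer: 0001011101 (93)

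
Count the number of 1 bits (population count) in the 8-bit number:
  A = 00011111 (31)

00011111
1-bits at positions (from bit 0 = LSB): 0, 1, 2, 3, 4
Count = 5

Answer: 5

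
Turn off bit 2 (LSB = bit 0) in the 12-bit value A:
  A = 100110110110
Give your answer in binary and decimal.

Mask = ~(1 << 2) = 111111111011
Bit 2 of A is 1, so AND-ing with the mask clears it to 0.
  100110110110
& 111111111011
--------------
  100110110010

Answer: 100110110010 (2482)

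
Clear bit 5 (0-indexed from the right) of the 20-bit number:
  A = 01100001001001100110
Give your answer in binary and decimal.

Mask = ~(1 << 5) = 11111111111111011111
Bit 5 of A is 1, so AND-ing with the mask clears it to 0.
  01100001001001100110
& 11111111111111011111
----------------------
  01100001001001000110

Answer: 01100001001001000110 (397894)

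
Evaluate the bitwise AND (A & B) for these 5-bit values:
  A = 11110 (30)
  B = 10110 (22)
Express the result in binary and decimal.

Apply & to each column (1 only where both bits are 1):
  11110
& 10110
-------
  10110

Answer: 10110 (22)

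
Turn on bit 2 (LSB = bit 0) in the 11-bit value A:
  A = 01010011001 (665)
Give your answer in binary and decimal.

Mask = 1 << 2 = 00000000100
Bit 2 of A is 0, so OR-ing with the mask flips it to 1.
  01010011001
| 00000000100
-------------
  01010011101

Answer: 01010011101 (669)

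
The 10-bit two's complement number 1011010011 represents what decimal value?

MSB is 1, so the value is negative. Find the magnitude:
1. Invert bits:  0100101100
2. Add 1:        0100101101  = 301
3. Apply sign:   -301

Answer: -301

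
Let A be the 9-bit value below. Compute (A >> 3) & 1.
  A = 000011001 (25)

Bit 3 is the 4th from the right.
  000011001
       ^
That bit is 1.

Answer: 1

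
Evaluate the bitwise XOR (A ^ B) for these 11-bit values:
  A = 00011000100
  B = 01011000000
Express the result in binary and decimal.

Apply ^ to each column (1 where bits differ):
  00011000100
^ 01011000000
-------------
  01000000100

Answer: 01000000100 (516)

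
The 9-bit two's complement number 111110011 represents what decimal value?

MSB is 1, so the value is negative. Find the magnitude:
1. Invert bits:  000001100
2. Add 1:        000001101  = 13
3. Apply sign:   -13

Answer: -13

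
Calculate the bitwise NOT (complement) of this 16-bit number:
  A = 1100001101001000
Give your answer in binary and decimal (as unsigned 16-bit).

Flip each bit (0->1, 1->0):
  1100001101001000
  0011110010110111

Answer: 0011110010110111 (15543)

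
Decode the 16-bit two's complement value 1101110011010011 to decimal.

MSB is 1, so the value is negative. Find the magnitude:
1. Invert bits:  0010001100101100
2. Add 1:        0010001100101101  = 9005
3. Apply sign:   -9005

Answer: -9005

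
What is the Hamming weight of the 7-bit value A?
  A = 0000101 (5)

0000101
1-bits at positions (from bit 0 = LSB): 0, 2
Count = 2

Answer: 2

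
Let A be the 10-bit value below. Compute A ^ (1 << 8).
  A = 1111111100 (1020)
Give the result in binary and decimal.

Mask = 1 << 8 = 0100000000
Bit 8 of A is 1; XOR with the mask flips it to 0.
  1111111100
^ 0100000000
------------
  1011111100

Answer: 1011111100 (764)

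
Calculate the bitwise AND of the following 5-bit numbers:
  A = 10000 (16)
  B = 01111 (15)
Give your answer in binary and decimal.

Apply & to each column (1 only where both bits are 1):
  10000
& 01111
-------
  00000

Answer: 00000 (0)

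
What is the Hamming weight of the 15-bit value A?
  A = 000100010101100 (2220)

000100010101100
1-bits at positions (from bit 0 = LSB): 2, 3, 5, 7, 11
Count = 5

Answer: 5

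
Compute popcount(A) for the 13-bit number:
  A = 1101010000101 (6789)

1101010000101
1-bits at positions (from bit 0 = LSB): 0, 2, 7, 9, 11, 12
Count = 6

Answer: 6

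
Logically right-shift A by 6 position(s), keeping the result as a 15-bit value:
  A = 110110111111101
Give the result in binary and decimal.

Logical shift right by 6: drop the bottom 6 bit(s), prepend 6 zero(s) on the left.
  110110111111101  ->  keep [110110111], discard [111101], prepend 000000
= 000000110110111

Answer: 000000110110111 (439)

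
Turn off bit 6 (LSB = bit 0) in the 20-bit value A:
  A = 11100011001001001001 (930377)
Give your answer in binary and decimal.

Mask = ~(1 << 6) = 11111111111110111111
Bit 6 of A is 1, so AND-ing with the mask clears it to 0.
  11100011001001001001
& 11111111111110111111
----------------------
  11100011001000001001

Answer: 11100011001000001001 (930313)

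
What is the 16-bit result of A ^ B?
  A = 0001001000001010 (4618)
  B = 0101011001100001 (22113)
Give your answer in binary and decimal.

Apply ^ to each column (1 where bits differ):
  0001001000001010
^ 0101011001100001
------------------
  0100010001101011

Answer: 0100010001101011 (17515)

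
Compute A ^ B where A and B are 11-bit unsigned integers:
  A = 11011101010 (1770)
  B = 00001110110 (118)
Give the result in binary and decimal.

Apply ^ to each column (1 where bits differ):
  11011101010
^ 00001110110
-------------
  11010011100

Answer: 11010011100 (1692)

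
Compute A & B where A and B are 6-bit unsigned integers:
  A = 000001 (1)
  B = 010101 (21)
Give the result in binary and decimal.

Apply & to each column (1 only where both bits are 1):
  000001
& 010101
--------
  000001

Answer: 000001 (1)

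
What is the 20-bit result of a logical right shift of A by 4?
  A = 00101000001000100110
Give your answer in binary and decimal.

Logical shift right by 4: drop the bottom 4 bit(s), prepend 4 zero(s) on the left.
  00101000001000100110  ->  keep [0010100000100010], discard [0110], prepend 0000
= 00000010100000100010

Answer: 00000010100000100010 (10274)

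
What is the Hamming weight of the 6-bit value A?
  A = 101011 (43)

101011
1-bits at positions (from bit 0 = LSB): 0, 1, 3, 5
Count = 4

Answer: 4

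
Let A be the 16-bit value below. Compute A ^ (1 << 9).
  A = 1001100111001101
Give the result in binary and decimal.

Mask = 1 << 9 = 0000001000000000
Bit 9 of A is 0; XOR with the mask flips it to 1.
  1001100111001101
^ 0000001000000000
------------------
  1001101111001101

Answer: 1001101111001101 (39885)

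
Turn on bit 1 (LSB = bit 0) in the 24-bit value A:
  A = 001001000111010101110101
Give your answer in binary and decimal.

Mask = 1 << 1 = 000000000000000000000010
Bit 1 of A is 0, so OR-ing with the mask flips it to 1.
  001001000111010101110101
| 000000000000000000000010
--------------------------
  001001000111010101110111

Answer: 001001000111010101110111 (2389367)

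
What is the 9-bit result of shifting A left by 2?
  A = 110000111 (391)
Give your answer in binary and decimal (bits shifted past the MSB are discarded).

Shift left by 2: drop the top 2 bit(s), append 2 zero(s) on the right.
  110000111  ->  discard [11], keep [0000111], append 00
= 000011100

Answer: 000011100 (28)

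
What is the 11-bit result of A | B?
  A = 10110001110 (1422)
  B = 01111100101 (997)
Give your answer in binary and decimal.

Apply | to each column (1 where either bit is 1):
  10110001110
| 01111100101
-------------
  11111101111

Answer: 11111101111 (2031)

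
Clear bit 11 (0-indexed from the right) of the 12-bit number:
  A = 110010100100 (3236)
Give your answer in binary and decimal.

Mask = ~(1 << 11) = 011111111111
Bit 11 of A is 1, so AND-ing with the mask clears it to 0.
  110010100100
& 011111111111
--------------
  010010100100

Answer: 010010100100 (1188)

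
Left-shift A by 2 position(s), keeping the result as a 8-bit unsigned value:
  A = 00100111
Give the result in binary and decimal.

Shift left by 2: drop the top 2 bit(s), append 2 zero(s) on the right.
  00100111  ->  discard [00], keep [100111], append 00
= 10011100

Answer: 10011100 (156)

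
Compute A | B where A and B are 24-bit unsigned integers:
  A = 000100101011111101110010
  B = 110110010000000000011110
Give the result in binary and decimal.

Apply | to each column (1 where either bit is 1):
  000100101011111101110010
| 110110010000000000011110
--------------------------
  110110111011111101111110

Answer: 110110111011111101111110 (14401406)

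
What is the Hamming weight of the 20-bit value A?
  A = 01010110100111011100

01010110100111011100
1-bits at positions (from bit 0 = LSB): 2, 3, 4, 6, 7, 8, 11, 13, 14, 16, 18
Count = 11

Answer: 11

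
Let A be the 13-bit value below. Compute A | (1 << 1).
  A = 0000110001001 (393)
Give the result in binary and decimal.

Mask = 1 << 1 = 0000000000010
Bit 1 of A is 0, so OR-ing with the mask flips it to 1.
  0000110001001
| 0000000000010
---------------
  0000110001011

Answer: 0000110001011 (395)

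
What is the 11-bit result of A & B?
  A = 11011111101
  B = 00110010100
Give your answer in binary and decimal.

Apply & to each column (1 only where both bits are 1):
  11011111101
& 00110010100
-------------
  00010010100

Answer: 00010010100 (148)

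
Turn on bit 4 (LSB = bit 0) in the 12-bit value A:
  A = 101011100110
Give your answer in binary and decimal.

Mask = 1 << 4 = 000000010000
Bit 4 of A is 0, so OR-ing with the mask flips it to 1.
  101011100110
| 000000010000
--------------
  101011110110

Answer: 101011110110 (2806)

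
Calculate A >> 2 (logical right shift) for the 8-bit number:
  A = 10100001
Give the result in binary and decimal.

Logical shift right by 2: drop the bottom 2 bit(s), prepend 2 zero(s) on the left.
  10100001  ->  keep [101000], discard [01], prepend 00
= 00101000

Answer: 00101000 (40)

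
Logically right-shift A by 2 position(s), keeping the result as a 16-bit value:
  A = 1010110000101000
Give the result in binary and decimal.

Logical shift right by 2: drop the bottom 2 bit(s), prepend 2 zero(s) on the left.
  1010110000101000  ->  keep [10101100001010], discard [00], prepend 00
= 0010101100001010

Answer: 0010101100001010 (11018)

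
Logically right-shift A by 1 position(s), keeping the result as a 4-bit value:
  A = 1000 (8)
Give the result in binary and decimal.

Logical shift right by 1: drop the bottom 1 bit(s), prepend 1 zero(s) on the left.
  1000  ->  keep [100], discard [0], prepend 0
= 0100

Answer: 0100 (4)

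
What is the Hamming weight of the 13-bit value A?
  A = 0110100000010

0110100000010
1-bits at positions (from bit 0 = LSB): 1, 8, 10, 11
Count = 4

Answer: 4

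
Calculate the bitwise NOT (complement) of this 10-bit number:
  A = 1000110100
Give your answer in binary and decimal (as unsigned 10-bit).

Flip each bit (0->1, 1->0):
  1000110100
  0111001011

Answer: 0111001011 (459)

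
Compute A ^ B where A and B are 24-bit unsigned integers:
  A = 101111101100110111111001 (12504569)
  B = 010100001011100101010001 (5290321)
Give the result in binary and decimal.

Apply ^ to each column (1 where bits differ):
  101111101100110111111001
^ 010100001011100101010001
--------------------------
  111011100111010010101000

Answer: 111011100111010010101000 (15627432)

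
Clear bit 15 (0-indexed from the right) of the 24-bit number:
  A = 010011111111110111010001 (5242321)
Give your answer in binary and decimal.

Mask = ~(1 << 15) = 111111110111111111111111
Bit 15 of A is 1, so AND-ing with the mask clears it to 0.
  010011111111110111010001
& 111111110111111111111111
--------------------------
  010011110111110111010001

Answer: 010011110111110111010001 (5209553)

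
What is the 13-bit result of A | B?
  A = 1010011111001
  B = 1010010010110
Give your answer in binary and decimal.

Apply | to each column (1 where either bit is 1):
  1010011111001
| 1010010010110
---------------
  1010011111111

Answer: 1010011111111 (5375)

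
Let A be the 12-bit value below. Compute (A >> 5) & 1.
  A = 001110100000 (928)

Bit 5 is the 6th from the right.
  001110100000
        ^
That bit is 1.

Answer: 1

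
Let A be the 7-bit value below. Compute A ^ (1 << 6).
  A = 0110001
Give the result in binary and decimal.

Mask = 1 << 6 = 1000000
Bit 6 of A is 0; XOR with the mask flips it to 1.
  0110001
^ 1000000
---------
  1110001

Answer: 1110001 (113)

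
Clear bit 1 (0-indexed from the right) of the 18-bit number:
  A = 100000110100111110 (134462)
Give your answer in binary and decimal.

Mask = ~(1 << 1) = 111111111111111101
Bit 1 of A is 1, so AND-ing with the mask clears it to 0.
  100000110100111110
& 111111111111111101
--------------------
  100000110100111100

Answer: 100000110100111100 (134460)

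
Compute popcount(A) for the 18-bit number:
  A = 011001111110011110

011001111110011110
1-bits at positions (from bit 0 = LSB): 1, 2, 3, 4, 7, 8, 9, 10, 11, 12, 15, 16
Count = 12

Answer: 12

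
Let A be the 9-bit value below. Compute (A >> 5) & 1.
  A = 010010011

Bit 5 is the 6th from the right.
  010010011
     ^
That bit is 0.

Answer: 0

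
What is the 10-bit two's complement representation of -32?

1. Binary of +32:  0000100000
2. Invert bits:     1111011111
3. Add 1:           1111100000

Answer: 1111100000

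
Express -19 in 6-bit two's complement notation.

1. Binary of +19:  010011
2. Invert bits:     101100
3. Add 1:           101101

Answer: 101101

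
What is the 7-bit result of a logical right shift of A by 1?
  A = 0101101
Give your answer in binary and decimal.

Logical shift right by 1: drop the bottom 1 bit(s), prepend 1 zero(s) on the left.
  0101101  ->  keep [010110], discard [1], prepend 0
= 0010110

Answer: 0010110 (22)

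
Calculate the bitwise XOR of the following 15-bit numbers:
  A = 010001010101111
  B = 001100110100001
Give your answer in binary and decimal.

Apply ^ to each column (1 where bits differ):
  010001010101111
^ 001100110100001
-----------------
  011101100001110

Answer: 011101100001110 (15118)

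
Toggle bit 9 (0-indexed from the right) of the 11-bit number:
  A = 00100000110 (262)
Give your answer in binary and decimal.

Mask = 1 << 9 = 01000000000
Bit 9 of A is 0; XOR with the mask flips it to 1.
  00100000110
^ 01000000000
-------------
  01100000110

Answer: 01100000110 (774)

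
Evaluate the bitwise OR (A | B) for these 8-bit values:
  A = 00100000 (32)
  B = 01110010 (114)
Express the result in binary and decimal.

Apply | to each column (1 where either bit is 1):
  00100000
| 01110010
----------
  01110010

Answer: 01110010 (114)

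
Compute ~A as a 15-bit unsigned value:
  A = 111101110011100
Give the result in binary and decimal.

Flip each bit (0->1, 1->0):
  111101110011100
  000010001100011

Answer: 000010001100011 (1123)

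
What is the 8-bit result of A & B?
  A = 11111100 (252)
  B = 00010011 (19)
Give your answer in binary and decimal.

Apply & to each column (1 only where both bits are 1):
  11111100
& 00010011
----------
  00010000

Answer: 00010000 (16)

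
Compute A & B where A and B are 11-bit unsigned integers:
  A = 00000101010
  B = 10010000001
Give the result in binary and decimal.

Apply & to each column (1 only where both bits are 1):
  00000101010
& 10010000001
-------------
  00000000000

Answer: 00000000000 (0)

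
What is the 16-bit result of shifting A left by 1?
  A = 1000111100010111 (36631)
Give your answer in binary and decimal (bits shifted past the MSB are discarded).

Shift left by 1: drop the top 1 bit(s), append 1 zero(s) on the right.
  1000111100010111  ->  discard [1], keep [000111100010111], append 0
= 0001111000101110

Answer: 0001111000101110 (7726)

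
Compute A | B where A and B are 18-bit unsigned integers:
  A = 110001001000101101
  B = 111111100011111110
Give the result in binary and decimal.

Apply | to each column (1 where either bit is 1):
  110001001000101101
| 111111100011111110
--------------------
  111111101011111111

Answer: 111111101011111111 (260863)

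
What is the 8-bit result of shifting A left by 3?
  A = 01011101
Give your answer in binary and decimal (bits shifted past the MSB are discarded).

Shift left by 3: drop the top 3 bit(s), append 3 zero(s) on the right.
  01011101  ->  discard [010], keep [11101], append 000
= 11101000

Answer: 11101000 (232)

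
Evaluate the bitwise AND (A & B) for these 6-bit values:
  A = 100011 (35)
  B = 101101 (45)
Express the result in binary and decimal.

Apply & to each column (1 only where both bits are 1):
  100011
& 101101
--------
  100001

Answer: 100001 (33)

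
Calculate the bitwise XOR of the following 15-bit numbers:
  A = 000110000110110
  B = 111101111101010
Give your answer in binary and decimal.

Apply ^ to each column (1 where bits differ):
  000110000110110
^ 111101111101010
-----------------
  111011111011100

Answer: 111011111011100 (30684)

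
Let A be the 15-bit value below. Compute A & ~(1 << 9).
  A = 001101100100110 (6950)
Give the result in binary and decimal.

Mask = ~(1 << 9) = 111110111111111
Bit 9 of A is 1, so AND-ing with the mask clears it to 0.
  001101100100110
& 111110111111111
-----------------
  001100100100110

Answer: 001100100100110 (6438)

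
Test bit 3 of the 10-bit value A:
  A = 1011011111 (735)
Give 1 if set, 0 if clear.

Bit 3 is the 4th from the right.
  1011011111
        ^
That bit is 1.

Answer: 1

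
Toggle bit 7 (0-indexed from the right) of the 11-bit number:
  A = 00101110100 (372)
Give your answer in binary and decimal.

Mask = 1 << 7 = 00010000000
Bit 7 of A is 0; XOR with the mask flips it to 1.
  00101110100
^ 00010000000
-------------
  00111110100

Answer: 00111110100 (500)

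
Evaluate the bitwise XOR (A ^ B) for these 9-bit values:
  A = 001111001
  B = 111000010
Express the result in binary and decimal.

Apply ^ to each column (1 where bits differ):
  001111001
^ 111000010
-----------
  110111011

Answer: 110111011 (443)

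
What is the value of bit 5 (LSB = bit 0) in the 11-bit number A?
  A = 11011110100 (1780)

Bit 5 is the 6th from the right.
  11011110100
       ^
That bit is 1.

Answer: 1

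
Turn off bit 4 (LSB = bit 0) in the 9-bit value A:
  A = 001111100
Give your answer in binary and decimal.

Mask = ~(1 << 4) = 111101111
Bit 4 of A is 1, so AND-ing with the mask clears it to 0.
  001111100
& 111101111
-----------
  001101100

Answer: 001101100 (108)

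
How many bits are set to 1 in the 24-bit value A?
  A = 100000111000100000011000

100000111000100000011000
1-bits at positions (from bit 0 = LSB): 3, 4, 11, 15, 16, 17, 23
Count = 7

Answer: 7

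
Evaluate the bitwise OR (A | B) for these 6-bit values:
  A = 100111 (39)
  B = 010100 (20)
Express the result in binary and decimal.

Apply | to each column (1 where either bit is 1):
  100111
| 010100
--------
  110111

Answer: 110111 (55)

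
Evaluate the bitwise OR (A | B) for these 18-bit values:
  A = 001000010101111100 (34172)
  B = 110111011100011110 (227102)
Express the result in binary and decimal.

Apply | to each column (1 where either bit is 1):
  001000010101111100
| 110111011100011110
--------------------
  111111011101111110

Answer: 111111011101111110 (259966)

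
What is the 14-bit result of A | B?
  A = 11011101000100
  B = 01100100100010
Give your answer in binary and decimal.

Apply | to each column (1 where either bit is 1):
  11011101000100
| 01100100100010
----------------
  11111101100110

Answer: 11111101100110 (16230)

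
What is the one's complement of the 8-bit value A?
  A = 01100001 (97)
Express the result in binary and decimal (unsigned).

Flip each bit (0->1, 1->0):
  01100001
  10011110

Answer: 10011110 (158)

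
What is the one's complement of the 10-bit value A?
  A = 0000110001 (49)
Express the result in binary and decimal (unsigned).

Flip each bit (0->1, 1->0):
  0000110001
  1111001110

Answer: 1111001110 (974)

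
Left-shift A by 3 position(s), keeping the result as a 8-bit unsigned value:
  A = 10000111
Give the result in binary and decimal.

Shift left by 3: drop the top 3 bit(s), append 3 zero(s) on the right.
  10000111  ->  discard [100], keep [00111], append 000
= 00111000

Answer: 00111000 (56)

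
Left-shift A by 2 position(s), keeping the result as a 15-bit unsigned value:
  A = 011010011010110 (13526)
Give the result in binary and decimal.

Shift left by 2: drop the top 2 bit(s), append 2 zero(s) on the right.
  011010011010110  ->  discard [01], keep [1010011010110], append 00
= 101001101011000

Answer: 101001101011000 (21336)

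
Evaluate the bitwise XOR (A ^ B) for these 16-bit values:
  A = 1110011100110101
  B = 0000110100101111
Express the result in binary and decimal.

Apply ^ to each column (1 where bits differ):
  1110011100110101
^ 0000110100101111
------------------
  1110101000011010

Answer: 1110101000011010 (59930)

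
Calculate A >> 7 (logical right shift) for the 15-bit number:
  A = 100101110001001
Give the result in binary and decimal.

Logical shift right by 7: drop the bottom 7 bit(s), prepend 7 zero(s) on the left.
  100101110001001  ->  keep [10010111], discard [0001001], prepend 0000000
= 000000010010111

Answer: 000000010010111 (151)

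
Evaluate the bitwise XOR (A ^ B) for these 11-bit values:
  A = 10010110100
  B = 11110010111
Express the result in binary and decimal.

Apply ^ to each column (1 where bits differ):
  10010110100
^ 11110010111
-------------
  01100100011

Answer: 01100100011 (803)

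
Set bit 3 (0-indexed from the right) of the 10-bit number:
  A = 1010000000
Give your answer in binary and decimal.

Mask = 1 << 3 = 0000001000
Bit 3 of A is 0, so OR-ing with the mask flips it to 1.
  1010000000
| 0000001000
------------
  1010001000

Answer: 1010001000 (648)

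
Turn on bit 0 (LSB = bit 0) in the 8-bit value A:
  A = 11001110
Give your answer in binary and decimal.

Mask = 1 << 0 = 00000001
Bit 0 of A is 0, so OR-ing with the mask flips it to 1.
  11001110
| 00000001
----------
  11001111

Answer: 11001111 (207)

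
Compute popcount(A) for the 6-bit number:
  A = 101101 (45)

101101
1-bits at positions (from bit 0 = LSB): 0, 2, 3, 5
Count = 4

Answer: 4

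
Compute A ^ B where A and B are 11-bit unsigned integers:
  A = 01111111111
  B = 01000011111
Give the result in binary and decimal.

Apply ^ to each column (1 where bits differ):
  01111111111
^ 01000011111
-------------
  00111100000

Answer: 00111100000 (480)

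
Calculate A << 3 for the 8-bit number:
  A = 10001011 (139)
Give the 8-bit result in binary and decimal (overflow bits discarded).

Shift left by 3: drop the top 3 bit(s), append 3 zero(s) on the right.
  10001011  ->  discard [100], keep [01011], append 000
= 01011000

Answer: 01011000 (88)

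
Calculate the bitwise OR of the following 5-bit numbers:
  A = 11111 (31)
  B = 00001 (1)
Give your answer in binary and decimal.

Apply | to each column (1 where either bit is 1):
  11111
| 00001
-------
  11111

Answer: 11111 (31)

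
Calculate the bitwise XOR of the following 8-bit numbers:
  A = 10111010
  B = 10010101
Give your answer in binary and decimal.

Apply ^ to each column (1 where bits differ):
  10111010
^ 10010101
----------
  00101111

Answer: 00101111 (47)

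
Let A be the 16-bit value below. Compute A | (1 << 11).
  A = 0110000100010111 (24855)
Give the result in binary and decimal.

Mask = 1 << 11 = 0000100000000000
Bit 11 of A is 0, so OR-ing with the mask flips it to 1.
  0110000100010111
| 0000100000000000
------------------
  0110100100010111

Answer: 0110100100010111 (26903)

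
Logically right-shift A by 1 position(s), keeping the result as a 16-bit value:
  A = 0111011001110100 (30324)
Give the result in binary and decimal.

Logical shift right by 1: drop the bottom 1 bit(s), prepend 1 zero(s) on the left.
  0111011001110100  ->  keep [011101100111010], discard [0], prepend 0
= 0011101100111010

Answer: 0011101100111010 (15162)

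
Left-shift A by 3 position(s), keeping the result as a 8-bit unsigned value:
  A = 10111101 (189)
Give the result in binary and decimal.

Shift left by 3: drop the top 3 bit(s), append 3 zero(s) on the right.
  10111101  ->  discard [101], keep [11101], append 000
= 11101000

Answer: 11101000 (232)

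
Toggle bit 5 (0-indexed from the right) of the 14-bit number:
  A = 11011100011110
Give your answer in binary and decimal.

Mask = 1 << 5 = 00000000100000
Bit 5 of A is 0; XOR with the mask flips it to 1.
  11011100011110
^ 00000000100000
----------------
  11011100111110

Answer: 11011100111110 (14142)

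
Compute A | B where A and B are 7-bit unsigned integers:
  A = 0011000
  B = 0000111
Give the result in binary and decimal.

Apply | to each column (1 where either bit is 1):
  0011000
| 0000111
---------
  0011111

Answer: 0011111 (31)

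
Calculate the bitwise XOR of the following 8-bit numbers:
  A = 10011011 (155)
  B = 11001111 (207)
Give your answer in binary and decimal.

Apply ^ to each column (1 where bits differ):
  10011011
^ 11001111
----------
  01010100

Answer: 01010100 (84)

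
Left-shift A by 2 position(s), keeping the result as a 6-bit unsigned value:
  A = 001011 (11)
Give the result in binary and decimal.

Shift left by 2: drop the top 2 bit(s), append 2 zero(s) on the right.
  001011  ->  discard [00], keep [1011], append 00
= 101100

Answer: 101100 (44)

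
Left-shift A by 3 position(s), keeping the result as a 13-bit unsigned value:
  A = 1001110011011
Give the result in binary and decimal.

Shift left by 3: drop the top 3 bit(s), append 3 zero(s) on the right.
  1001110011011  ->  discard [100], keep [1110011011], append 000
= 1110011011000

Answer: 1110011011000 (7384)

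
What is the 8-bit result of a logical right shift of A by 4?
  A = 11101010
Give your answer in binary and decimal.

Logical shift right by 4: drop the bottom 4 bit(s), prepend 4 zero(s) on the left.
  11101010  ->  keep [1110], discard [1010], prepend 0000
= 00001110

Answer: 00001110 (14)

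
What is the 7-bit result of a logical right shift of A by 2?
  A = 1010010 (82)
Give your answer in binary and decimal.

Logical shift right by 2: drop the bottom 2 bit(s), prepend 2 zero(s) on the left.
  1010010  ->  keep [10100], discard [10], prepend 00
= 0010100

Answer: 0010100 (20)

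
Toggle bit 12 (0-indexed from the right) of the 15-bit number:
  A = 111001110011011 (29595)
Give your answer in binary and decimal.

Mask = 1 << 12 = 001000000000000
Bit 12 of A is 1; XOR with the mask flips it to 0.
  111001110011011
^ 001000000000000
-----------------
  110001110011011

Answer: 110001110011011 (25499)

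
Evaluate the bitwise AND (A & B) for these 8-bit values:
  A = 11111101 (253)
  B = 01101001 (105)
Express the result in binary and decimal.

Apply & to each column (1 only where both bits are 1):
  11111101
& 01101001
----------
  01101001

Answer: 01101001 (105)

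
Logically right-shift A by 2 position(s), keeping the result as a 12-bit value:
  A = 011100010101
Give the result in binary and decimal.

Logical shift right by 2: drop the bottom 2 bit(s), prepend 2 zero(s) on the left.
  011100010101  ->  keep [0111000101], discard [01], prepend 00
= 000111000101

Answer: 000111000101 (453)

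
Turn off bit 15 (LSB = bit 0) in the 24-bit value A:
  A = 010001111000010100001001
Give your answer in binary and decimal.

Mask = ~(1 << 15) = 111111110111111111111111
Bit 15 of A is 1, so AND-ing with the mask clears it to 0.
  010001111000010100001001
& 111111110111111111111111
--------------------------
  010001110000010100001001

Answer: 010001110000010100001001 (4654345)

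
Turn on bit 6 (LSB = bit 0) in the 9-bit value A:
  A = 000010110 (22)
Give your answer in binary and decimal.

Mask = 1 << 6 = 001000000
Bit 6 of A is 0, so OR-ing with the mask flips it to 1.
  000010110
| 001000000
-----------
  001010110

Answer: 001010110 (86)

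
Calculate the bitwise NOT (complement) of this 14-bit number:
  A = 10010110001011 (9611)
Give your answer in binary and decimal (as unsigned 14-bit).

Flip each bit (0->1, 1->0):
  10010110001011
  01101001110100

Answer: 01101001110100 (6772)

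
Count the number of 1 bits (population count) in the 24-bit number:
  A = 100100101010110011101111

100100101010110011101111
1-bits at positions (from bit 0 = LSB): 0, 1, 2, 3, 5, 6, 7, 10, 11, 13, 15, 17, 20, 23
Count = 14

Answer: 14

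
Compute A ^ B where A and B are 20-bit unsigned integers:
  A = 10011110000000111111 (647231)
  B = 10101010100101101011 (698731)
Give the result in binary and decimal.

Apply ^ to each column (1 where bits differ):
  10011110000000111111
^ 10101010100101101011
----------------------
  00110100100101010100

Answer: 00110100100101010100 (215380)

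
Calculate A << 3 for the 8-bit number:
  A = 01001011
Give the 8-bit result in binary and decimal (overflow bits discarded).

Shift left by 3: drop the top 3 bit(s), append 3 zero(s) on the right.
  01001011  ->  discard [010], keep [01011], append 000
= 01011000

Answer: 01011000 (88)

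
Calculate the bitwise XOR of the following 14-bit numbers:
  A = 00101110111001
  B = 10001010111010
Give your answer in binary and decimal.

Apply ^ to each column (1 where bits differ):
  00101110111001
^ 10001010111010
----------------
  10100100000011

Answer: 10100100000011 (10499)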